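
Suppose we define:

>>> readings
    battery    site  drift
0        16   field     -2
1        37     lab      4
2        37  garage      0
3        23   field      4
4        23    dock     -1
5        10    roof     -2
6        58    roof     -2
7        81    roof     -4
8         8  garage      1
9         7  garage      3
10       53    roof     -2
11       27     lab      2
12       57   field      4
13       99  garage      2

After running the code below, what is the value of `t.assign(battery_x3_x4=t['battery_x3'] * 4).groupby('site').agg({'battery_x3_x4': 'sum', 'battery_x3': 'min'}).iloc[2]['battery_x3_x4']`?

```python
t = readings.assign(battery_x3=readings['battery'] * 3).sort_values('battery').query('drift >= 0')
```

add column battery_x3 = readings['battery'] * 3:
    battery    site  drift  battery_x3
0        16   field     -2          48
1        37     lab      4         111
2        37  garage      0         111
3        23   field      4          69
4        23    dock     -1          69
5        10    roof     -2          30
6        58    roof     -2         174
7        81    roof     -4         243
8         8  garage      1          24
9         7  garage      3          21
10       53    roof     -2         159
11       27     lab      2          81
12       57   field      4         171
13       99  garage      2         297
sort by battery:
    battery    site  drift  battery_x3
9         7  garage      3          21
8         8  garage      1          24
5        10    roof     -2          30
0        16   field     -2          48
3        23   field      4          69
4        23    dock     -1          69
11       27     lab      2          81
1        37     lab      4         111
2        37  garage      0         111
10       53    roof     -2         159
12       57   field      4         171
6        58    roof     -2         174
7        81    roof     -4         243
13       99  garage      2         297
filter rows where drift >= 0:
    battery    site  drift  battery_x3
9         7  garage      3          21
8         8  garage      1          24
3        23   field      4          69
11       27     lab      2          81
1        37     lab      4         111
2        37  garage      0         111
12       57   field      4         171
13       99  garage      2         297
add column battery_x3_x4 = t['battery_x3'] * 4:
    battery    site  drift  battery_x3  battery_x3_x4
9         7  garage      3          21             84
8         8  garage      1          24             96
3        23   field      4          69            276
11       27     lab      2          81            324
1        37     lab      4         111            444
2        37  garage      0         111            444
12       57   field      4         171            684
13       99  garage      2         297           1188
group by site: sum(battery_x3_x4), min(battery_x3):
        battery_x3_x4  battery_x3
site                             
field             960          69
garage           1812          21
lab               768          81
The value at position 2, column 'battery_x3_x4' is 768.

768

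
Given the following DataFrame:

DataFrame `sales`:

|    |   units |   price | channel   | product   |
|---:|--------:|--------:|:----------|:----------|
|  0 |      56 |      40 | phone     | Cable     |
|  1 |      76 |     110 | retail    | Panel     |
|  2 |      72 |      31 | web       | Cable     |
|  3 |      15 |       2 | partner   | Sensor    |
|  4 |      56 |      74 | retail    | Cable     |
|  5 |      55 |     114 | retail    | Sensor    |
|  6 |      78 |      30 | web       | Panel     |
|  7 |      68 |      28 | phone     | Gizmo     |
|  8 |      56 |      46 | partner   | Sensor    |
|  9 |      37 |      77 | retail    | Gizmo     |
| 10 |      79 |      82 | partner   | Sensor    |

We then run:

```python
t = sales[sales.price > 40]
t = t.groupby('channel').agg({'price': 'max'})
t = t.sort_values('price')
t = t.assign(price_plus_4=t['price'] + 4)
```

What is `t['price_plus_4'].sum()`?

204

filter rows where price > 40:
    units  price  channel product
1      76    110   retail   Panel
4      56     74   retail   Cable
5      55    114   retail  Sensor
8      56     46  partner  Sensor
9      37     77   retail   Gizmo
10     79     82  partner  Sensor
group by channel, max of price:
         price
channel       
partner     82
retail     114
sort by price:
         price
channel       
partner     82
retail     114
add column price_plus_4 = t['price'] + 4:
         price  price_plus_4
channel                     
partner     82            86
retail     114           118
Hence 204.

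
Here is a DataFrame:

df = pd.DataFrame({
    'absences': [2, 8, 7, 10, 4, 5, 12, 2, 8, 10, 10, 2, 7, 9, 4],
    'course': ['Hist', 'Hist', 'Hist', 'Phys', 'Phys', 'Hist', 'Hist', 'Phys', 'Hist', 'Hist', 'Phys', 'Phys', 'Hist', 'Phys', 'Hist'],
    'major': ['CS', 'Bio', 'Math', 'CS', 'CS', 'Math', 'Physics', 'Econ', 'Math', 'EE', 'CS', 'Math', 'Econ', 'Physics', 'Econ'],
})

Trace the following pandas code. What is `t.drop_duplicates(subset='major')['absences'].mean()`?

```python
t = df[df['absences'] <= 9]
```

filter rows where absences <= 9:
    absences course    major
0          2   Hist       CS
1          8   Hist      Bio
2          7   Hist     Math
4          4   Phys       CS
5          5   Hist     Math
7          2   Phys     Econ
8          8   Hist     Math
11         2   Phys     Math
12         7   Hist     Econ
13         9   Phys  Physics
14         4   Hist     Econ
drop duplicate major (keep=first):
    absences course    major
0          2   Hist       CS
1          8   Hist      Bio
2          7   Hist     Math
7          2   Phys     Econ
13         9   Phys  Physics

5.6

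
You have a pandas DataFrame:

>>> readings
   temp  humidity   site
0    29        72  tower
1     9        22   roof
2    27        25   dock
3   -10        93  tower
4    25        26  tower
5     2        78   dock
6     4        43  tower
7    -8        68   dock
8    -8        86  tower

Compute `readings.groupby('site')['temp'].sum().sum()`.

70

group by site, sum of temp:
site
dock     21
roof      9
tower    40
Name: temp, dtype: int64
sum of the resulting series → 70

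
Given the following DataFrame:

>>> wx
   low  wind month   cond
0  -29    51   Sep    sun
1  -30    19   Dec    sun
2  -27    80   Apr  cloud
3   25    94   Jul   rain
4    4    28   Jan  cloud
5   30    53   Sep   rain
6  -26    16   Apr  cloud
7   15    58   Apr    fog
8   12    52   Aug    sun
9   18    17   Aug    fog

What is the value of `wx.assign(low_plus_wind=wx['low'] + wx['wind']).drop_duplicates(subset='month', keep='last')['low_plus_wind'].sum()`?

331

add column low_plus_wind = wx['low'] + wx['wind']:
   low  wind month   cond  low_plus_wind
0  -29    51   Sep    sun             22
1  -30    19   Dec    sun            -11
2  -27    80   Apr  cloud             53
3   25    94   Jul   rain            119
4    4    28   Jan  cloud             32
5   30    53   Sep   rain             83
6  -26    16   Apr  cloud            -10
7   15    58   Apr    fog             73
8   12    52   Aug    sun             64
9   18    17   Aug    fog             35
drop duplicate month (keep=last):
   low  wind month   cond  low_plus_wind
1  -30    19   Dec    sun            -11
3   25    94   Jul   rain            119
4    4    28   Jan  cloud             32
5   30    53   Sep   rain             83
7   15    58   Apr    fog             73
9   18    17   Aug    fog             35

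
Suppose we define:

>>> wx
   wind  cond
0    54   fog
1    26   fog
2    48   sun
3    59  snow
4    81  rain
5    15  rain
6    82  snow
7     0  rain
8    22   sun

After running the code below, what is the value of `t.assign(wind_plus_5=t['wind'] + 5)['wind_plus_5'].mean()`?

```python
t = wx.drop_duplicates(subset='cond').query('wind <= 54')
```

56.0

drop duplicate cond (keep=first):
   wind  cond
0    54   fog
2    48   sun
3    59  snow
4    81  rain
filter rows where wind <= 54:
   wind cond
0    54  fog
2    48  sun
add column wind_plus_5 = t['wind'] + 5:
   wind cond  wind_plus_5
0    54  fog           59
2    48  sun           53
So mean() = 56.0.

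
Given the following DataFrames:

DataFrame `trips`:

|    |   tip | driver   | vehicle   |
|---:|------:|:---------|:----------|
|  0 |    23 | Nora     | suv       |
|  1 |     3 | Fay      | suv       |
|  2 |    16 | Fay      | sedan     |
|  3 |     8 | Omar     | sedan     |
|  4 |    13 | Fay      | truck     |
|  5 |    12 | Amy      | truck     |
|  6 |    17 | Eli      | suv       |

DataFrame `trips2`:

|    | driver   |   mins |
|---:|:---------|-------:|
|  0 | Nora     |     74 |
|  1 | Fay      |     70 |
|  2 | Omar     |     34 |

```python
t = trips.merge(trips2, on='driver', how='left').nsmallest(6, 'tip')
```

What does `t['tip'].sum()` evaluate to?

merge on 'driver' (how='left') → 7 rows:
   tip driver vehicle  mins
0   23   Nora     suv  74.0
1    3    Fay     suv  70.0
2   16    Fay   sedan  70.0
3    8   Omar   sedan  34.0
4   13    Fay   truck  70.0
5   12    Amy   truck   NaN
6   17    Eli     suv   NaN
take 6 rows with smallest tip:
   tip driver vehicle  mins
1    3    Fay     suv  70.0
3    8   Omar   sedan  34.0
5   12    Amy   truck   NaN
4   13    Fay   truck  70.0
2   16    Fay   sedan  70.0
6   17    Eli     suv   NaN

69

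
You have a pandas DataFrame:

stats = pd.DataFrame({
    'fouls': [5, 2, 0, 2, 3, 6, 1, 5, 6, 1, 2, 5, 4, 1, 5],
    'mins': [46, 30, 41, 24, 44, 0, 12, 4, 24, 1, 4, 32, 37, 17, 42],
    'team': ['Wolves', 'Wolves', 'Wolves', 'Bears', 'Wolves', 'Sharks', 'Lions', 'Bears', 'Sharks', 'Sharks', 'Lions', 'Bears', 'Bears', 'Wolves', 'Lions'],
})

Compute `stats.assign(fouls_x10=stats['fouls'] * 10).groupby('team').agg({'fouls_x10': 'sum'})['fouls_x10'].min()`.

80

add column fouls_x10 = stats['fouls'] * 10:
    fouls  mins    team  fouls_x10
0       5    46  Wolves         50
1       2    30  Wolves         20
2       0    41  Wolves          0
3       2    24   Bears         20
4       3    44  Wolves         30
5       6     0  Sharks         60
6       1    12   Lions         10
7       5     4   Bears         50
8       6    24  Sharks         60
9       1     1  Sharks         10
10      2     4   Lions         20
11      5    32   Bears         50
12      4    37   Bears         40
13      1    17  Wolves         10
14      5    42   Lions         50
group by team, sum of fouls_x10:
        fouls_x10
team             
Bears         160
Lions          80
Sharks        130
Wolves        110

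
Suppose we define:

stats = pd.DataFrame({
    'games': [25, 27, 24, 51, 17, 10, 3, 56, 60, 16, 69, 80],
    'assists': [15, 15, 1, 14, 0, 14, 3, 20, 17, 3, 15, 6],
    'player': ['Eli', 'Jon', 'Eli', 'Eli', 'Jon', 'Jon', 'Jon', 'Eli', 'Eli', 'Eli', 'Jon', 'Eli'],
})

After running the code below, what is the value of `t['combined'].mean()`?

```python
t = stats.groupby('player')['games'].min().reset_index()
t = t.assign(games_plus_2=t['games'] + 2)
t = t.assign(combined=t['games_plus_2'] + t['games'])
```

21.0

group by player, min of games:
player
Eli    16
Jon     3
Name: games, dtype: int64
reset_index():
  player  games
0    Eli     16
1    Jon      3
add column games_plus_2 = t['games'] + 2:
  player  games  games_plus_2
0    Eli     16            18
1    Jon      3             5
add column combined = t['games_plus_2'] + t['games']:
  player  games  games_plus_2  combined
0    Eli     16            18        34
1    Jon      3             5         8
So mean() = 21.0.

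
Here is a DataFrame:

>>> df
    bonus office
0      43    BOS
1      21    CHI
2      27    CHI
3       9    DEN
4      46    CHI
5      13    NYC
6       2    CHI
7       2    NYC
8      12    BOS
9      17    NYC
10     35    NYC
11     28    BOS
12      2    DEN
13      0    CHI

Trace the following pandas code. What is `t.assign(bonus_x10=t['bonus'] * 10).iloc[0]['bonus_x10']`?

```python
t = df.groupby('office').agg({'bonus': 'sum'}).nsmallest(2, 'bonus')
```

110

group by office, sum of bonus:
        bonus
office       
BOS        83
CHI        96
DEN        11
NYC        67
take 2 rows with smallest bonus:
        bonus
office       
DEN        11
NYC        67
add column bonus_x10 = t['bonus'] * 10:
        bonus  bonus_x10
office                  
DEN        11        110
NYC        67        670
Then the value at position 0, column 'bonus_x10': 110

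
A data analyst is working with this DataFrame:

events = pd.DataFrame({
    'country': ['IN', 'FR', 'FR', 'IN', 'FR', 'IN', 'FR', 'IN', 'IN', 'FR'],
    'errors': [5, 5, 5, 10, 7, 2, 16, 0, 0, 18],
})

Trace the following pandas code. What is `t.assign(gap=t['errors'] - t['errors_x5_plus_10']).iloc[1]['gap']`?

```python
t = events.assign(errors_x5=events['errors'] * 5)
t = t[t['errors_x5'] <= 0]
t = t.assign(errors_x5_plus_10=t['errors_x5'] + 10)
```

-10

add column errors_x5 = events['errors'] * 5:
  country  errors  errors_x5
0      IN       5         25
1      FR       5         25
2      FR       5         25
3      IN      10         50
4      FR       7         35
5      IN       2         10
6      FR      16         80
7      IN       0          0
8      IN       0          0
9      FR      18         90
filter rows where errors_x5 <= 0:
  country  errors  errors_x5
7      IN       0          0
8      IN       0          0
add column errors_x5_plus_10 = t['errors_x5'] + 10:
  country  errors  errors_x5  errors_x5_plus_10
7      IN       0          0                 10
8      IN       0          0                 10
add column gap = t['errors'] - t['errors_x5_plus_10']:
  country  errors  errors_x5  errors_x5_plus_10  gap
7      IN       0          0                 10  -10
8      IN       0          0                 10  -10
So iloc[1]['gap'] = -10.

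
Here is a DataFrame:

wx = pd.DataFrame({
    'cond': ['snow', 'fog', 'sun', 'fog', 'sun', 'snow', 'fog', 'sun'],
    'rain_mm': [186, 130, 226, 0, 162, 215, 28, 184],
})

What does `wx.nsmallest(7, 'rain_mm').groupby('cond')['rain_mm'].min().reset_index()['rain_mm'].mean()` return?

take 7 rows with smallest rain_mm:
   cond  rain_mm
3   fog        0
6   fog       28
1   fog      130
4   sun      162
7   sun      184
0  snow      186
5  snow      215
group by cond, min of rain_mm:
cond
fog       0
snow    186
sun     162
Name: rain_mm, dtype: int64
reset_index():
   cond  rain_mm
0   fog        0
1  snow      186
2   sun      162
Reading off the mean of column 'rain_mm', we get 116.0.

116.0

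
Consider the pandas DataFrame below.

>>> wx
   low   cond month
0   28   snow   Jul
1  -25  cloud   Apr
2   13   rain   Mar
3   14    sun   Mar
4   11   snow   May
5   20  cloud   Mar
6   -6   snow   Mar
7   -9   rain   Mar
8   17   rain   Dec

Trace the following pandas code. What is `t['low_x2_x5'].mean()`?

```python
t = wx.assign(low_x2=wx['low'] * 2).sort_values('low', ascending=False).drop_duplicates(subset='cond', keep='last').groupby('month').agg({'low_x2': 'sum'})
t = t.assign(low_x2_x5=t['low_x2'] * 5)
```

add column low_x2 = wx['low'] * 2:
   low   cond month  low_x2
0   28   snow   Jul      56
1  -25  cloud   Apr     -50
2   13   rain   Mar      26
3   14    sun   Mar      28
4   11   snow   May      22
5   20  cloud   Mar      40
6   -6   snow   Mar     -12
7   -9   rain   Mar     -18
8   17   rain   Dec      34
sort by low descending:
   low   cond month  low_x2
0   28   snow   Jul      56
5   20  cloud   Mar      40
8   17   rain   Dec      34
3   14    sun   Mar      28
2   13   rain   Mar      26
4   11   snow   May      22
6   -6   snow   Mar     -12
7   -9   rain   Mar     -18
1  -25  cloud   Apr     -50
drop duplicate cond (keep=last):
   low   cond month  low_x2
3   14    sun   Mar      28
6   -6   snow   Mar     -12
7   -9   rain   Mar     -18
1  -25  cloud   Apr     -50
group by month, sum of low_x2:
       low_x2
month        
Apr       -50
Mar        -2
add column low_x2_x5 = t['low_x2'] * 5:
       low_x2  low_x2_x5
month                   
Apr       -50       -250
Mar        -2        -10

-130.0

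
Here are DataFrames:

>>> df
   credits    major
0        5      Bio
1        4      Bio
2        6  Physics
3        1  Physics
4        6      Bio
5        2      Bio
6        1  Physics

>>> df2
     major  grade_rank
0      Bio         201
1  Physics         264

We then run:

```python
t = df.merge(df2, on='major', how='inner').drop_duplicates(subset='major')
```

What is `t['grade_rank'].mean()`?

merge on 'major' (how='inner') → 7 rows:
   credits    major  grade_rank
0        5      Bio         201
1        4      Bio         201
2        6  Physics         264
3        1  Physics         264
4        6      Bio         201
5        2      Bio         201
6        1  Physics         264
drop duplicate major (keep=first):
   credits    major  grade_rank
0        5      Bio         201
2        6  Physics         264

232.5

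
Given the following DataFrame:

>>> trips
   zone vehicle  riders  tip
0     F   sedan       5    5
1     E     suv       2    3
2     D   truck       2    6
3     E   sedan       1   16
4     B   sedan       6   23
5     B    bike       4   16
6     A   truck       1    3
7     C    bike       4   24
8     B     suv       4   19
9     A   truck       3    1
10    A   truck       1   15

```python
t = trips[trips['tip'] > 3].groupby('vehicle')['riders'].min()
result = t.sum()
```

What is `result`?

10

filter rows where tip > 3:
   zone vehicle  riders  tip
0     F   sedan       5    5
2     D   truck       2    6
3     E   sedan       1   16
4     B   sedan       6   23
5     B    bike       4   16
7     C    bike       4   24
8     B     suv       4   19
10    A   truck       1   15
group by vehicle, min of riders:
vehicle
bike     4
sedan    1
suv      4
truck    1
Name: riders, dtype: int64
Then the sum of the resulting series: 10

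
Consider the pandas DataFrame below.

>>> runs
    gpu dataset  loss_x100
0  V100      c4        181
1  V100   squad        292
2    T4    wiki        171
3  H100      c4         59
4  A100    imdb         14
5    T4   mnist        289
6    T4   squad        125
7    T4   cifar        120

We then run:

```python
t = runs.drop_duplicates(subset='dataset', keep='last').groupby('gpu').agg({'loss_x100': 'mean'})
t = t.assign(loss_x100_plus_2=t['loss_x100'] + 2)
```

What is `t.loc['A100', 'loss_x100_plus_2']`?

16.0

drop duplicate dataset (keep=last):
    gpu dataset  loss_x100
2    T4    wiki        171
3  H100      c4         59
4  A100    imdb         14
5    T4   mnist        289
6    T4   squad        125
7    T4   cifar        120
group by gpu, mean of loss_x100:
      loss_x100
gpu            
A100      14.00
H100      59.00
T4       176.25
add column loss_x100_plus_2 = t['loss_x100'] + 2:
      loss_x100  loss_x100_plus_2
gpu                              
A100      14.00             16.00
H100      59.00             61.00
T4       176.25            178.25
The value at row 'A100', column 'loss_x100_plus_2' is 16.0.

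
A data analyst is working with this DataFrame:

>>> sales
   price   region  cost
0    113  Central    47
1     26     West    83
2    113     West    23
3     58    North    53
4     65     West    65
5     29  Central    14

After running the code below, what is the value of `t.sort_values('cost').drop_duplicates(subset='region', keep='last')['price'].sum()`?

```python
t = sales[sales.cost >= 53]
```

filter rows where cost >= 53:
   price region  cost
1     26   West    83
3     58  North    53
4     65   West    65
sort by cost:
   price region  cost
3     58  North    53
4     65   West    65
1     26   West    83
drop duplicate region (keep=last):
   price region  cost
3     58  North    53
1     26   West    83
The sum of column 'price' is 84.

84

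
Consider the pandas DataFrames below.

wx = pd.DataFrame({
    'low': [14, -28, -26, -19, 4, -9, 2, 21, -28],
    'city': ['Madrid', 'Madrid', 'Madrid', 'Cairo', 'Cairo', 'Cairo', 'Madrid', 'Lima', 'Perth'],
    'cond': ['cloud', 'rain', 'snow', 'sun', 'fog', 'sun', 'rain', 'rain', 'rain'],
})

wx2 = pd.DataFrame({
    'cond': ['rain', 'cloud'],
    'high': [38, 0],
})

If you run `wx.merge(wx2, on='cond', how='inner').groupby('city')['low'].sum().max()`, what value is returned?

21

merge on 'cond' (how='inner') → 5 rows:
   low    city   cond  high
0   14  Madrid  cloud     0
1  -28  Madrid   rain    38
2    2  Madrid   rain    38
3   21    Lima   rain    38
4  -28   Perth   rain    38
group by city, sum of low:
city
Lima      21
Madrid   -12
Perth    -28
Name: low, dtype: int64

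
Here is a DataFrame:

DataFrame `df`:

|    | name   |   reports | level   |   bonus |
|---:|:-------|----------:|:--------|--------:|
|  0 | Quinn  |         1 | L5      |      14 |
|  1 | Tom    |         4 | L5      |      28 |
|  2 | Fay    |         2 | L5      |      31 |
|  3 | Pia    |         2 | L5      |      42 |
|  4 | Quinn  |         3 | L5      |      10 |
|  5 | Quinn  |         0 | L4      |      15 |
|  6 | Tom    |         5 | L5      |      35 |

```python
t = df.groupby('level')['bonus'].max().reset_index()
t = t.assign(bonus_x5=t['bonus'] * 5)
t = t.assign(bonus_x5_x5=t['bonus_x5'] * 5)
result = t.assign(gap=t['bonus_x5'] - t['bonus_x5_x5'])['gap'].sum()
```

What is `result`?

-1140

group by level, max of bonus:
level
L4    15
L5    42
Name: bonus, dtype: int64
reset_index():
  level  bonus
0    L4     15
1    L5     42
add column bonus_x5 = t['bonus'] * 5:
  level  bonus  bonus_x5
0    L4     15        75
1    L5     42       210
add column bonus_x5_x5 = t['bonus_x5'] * 5:
  level  bonus  bonus_x5  bonus_x5_x5
0    L4     15        75          375
1    L5     42       210         1050
add column gap = t['bonus_x5'] - t['bonus_x5_x5']:
  level  bonus  bonus_x5  bonus_x5_x5  gap
0    L4     15        75          375 -300
1    L5     42       210         1050 -840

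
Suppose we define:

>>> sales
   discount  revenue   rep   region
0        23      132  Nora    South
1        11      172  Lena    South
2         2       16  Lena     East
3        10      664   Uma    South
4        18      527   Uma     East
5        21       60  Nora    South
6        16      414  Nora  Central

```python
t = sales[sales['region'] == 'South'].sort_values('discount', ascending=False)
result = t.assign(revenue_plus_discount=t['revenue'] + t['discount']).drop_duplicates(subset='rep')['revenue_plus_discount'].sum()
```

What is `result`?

filter rows where region == 'South':
   discount  revenue   rep region
0        23      132  Nora  South
1        11      172  Lena  South
3        10      664   Uma  South
5        21       60  Nora  South
sort by discount descending:
   discount  revenue   rep region
0        23      132  Nora  South
5        21       60  Nora  South
1        11      172  Lena  South
3        10      664   Uma  South
add column revenue_plus_discount = t['revenue'] + t['discount']:
   discount  revenue   rep region  revenue_plus_discount
0        23      132  Nora  South                    155
5        21       60  Nora  South                     81
1        11      172  Lena  South                    183
3        10      664   Uma  South                    674
drop duplicate rep (keep=first):
   discount  revenue   rep region  revenue_plus_discount
0        23      132  Nora  South                    155
1        11      172  Lena  South                    183
3        10      664   Uma  South                    674
sum of column 'revenue_plus_discount' → 1012

1012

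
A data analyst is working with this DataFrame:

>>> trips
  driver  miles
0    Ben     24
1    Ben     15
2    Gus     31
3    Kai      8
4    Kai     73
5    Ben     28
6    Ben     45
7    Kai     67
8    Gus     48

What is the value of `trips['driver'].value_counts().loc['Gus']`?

2

value_counts of driver:
driver
Ben    4
Kai    3
Gus    2
Name: count, dtype: int64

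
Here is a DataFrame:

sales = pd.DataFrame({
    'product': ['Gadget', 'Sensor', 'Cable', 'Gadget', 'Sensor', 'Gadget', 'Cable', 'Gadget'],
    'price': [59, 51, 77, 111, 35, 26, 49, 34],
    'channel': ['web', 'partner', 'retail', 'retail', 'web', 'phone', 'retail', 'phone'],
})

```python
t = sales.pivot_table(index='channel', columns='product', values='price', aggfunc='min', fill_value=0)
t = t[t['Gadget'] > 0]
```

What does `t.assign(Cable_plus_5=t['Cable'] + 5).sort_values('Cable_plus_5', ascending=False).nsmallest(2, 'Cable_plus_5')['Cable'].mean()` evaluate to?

0.0

pivot: rows=channel, cols=product, min(price):
product  Cable  Gadget  Sensor
channel                       
partner      0       0      51
phone        0      26       0
retail      49     111       0
web          0      59      35
filter rows where Gadget > 0:
product  Cable  Gadget  Sensor
channel                       
phone        0      26       0
retail      49     111       0
web          0      59      35
add column Cable_plus_5 = t['Cable'] + 5:
product  Cable  Gadget  Sensor  Cable_plus_5
channel                                     
phone        0      26       0             5
retail      49     111       0            54
web          0      59      35             5
sort by Cable_plus_5 descending:
product  Cable  Gadget  Sensor  Cable_plus_5
channel                                     
retail      49     111       0            54
phone        0      26       0             5
web          0      59      35             5
take 2 rows with smallest Cable_plus_5:
product  Cable  Gadget  Sensor  Cable_plus_5
channel                                     
phone        0      26       0             5
web          0      59      35             5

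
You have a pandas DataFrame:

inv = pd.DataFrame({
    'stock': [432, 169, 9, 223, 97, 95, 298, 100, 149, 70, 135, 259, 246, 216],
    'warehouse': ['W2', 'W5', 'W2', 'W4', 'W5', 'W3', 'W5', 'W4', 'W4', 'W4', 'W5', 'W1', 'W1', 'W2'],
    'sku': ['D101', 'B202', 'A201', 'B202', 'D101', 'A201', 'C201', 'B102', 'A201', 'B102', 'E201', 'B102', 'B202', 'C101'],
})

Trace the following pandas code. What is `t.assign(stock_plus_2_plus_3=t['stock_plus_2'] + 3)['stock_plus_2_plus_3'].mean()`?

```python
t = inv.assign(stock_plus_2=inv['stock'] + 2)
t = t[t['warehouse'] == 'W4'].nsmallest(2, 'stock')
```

90.0

add column stock_plus_2 = inv['stock'] + 2:
    stock warehouse   sku  stock_plus_2
0     432        W2  D101           434
1     169        W5  B202           171
2       9        W2  A201            11
3     223        W4  B202           225
4      97        W5  D101            99
5      95        W3  A201            97
6     298        W5  C201           300
7     100        W4  B102           102
8     149        W4  A201           151
9      70        W4  B102            72
10    135        W5  E201           137
11    259        W1  B102           261
12    246        W1  B202           248
13    216        W2  C101           218
filter rows where warehouse == 'W4':
   stock warehouse   sku  stock_plus_2
3    223        W4  B202           225
7    100        W4  B102           102
8    149        W4  A201           151
9     70        W4  B102            72
take 2 rows with smallest stock:
   stock warehouse   sku  stock_plus_2
9     70        W4  B102            72
7    100        W4  B102           102
add column stock_plus_2_plus_3 = t['stock_plus_2'] + 3:
   stock warehouse   sku  stock_plus_2  stock_plus_2_plus_3
9     70        W4  B102            72                   75
7    100        W4  B102           102                  105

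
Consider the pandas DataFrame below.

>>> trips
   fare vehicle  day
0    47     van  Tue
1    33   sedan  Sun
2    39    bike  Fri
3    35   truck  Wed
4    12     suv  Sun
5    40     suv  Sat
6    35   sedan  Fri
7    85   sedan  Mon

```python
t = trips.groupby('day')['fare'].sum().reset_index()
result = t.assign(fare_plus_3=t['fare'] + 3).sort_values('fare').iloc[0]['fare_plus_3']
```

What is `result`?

group by day, sum of fare:
day
Fri    74
Mon    85
Sat    40
Sun    45
Tue    47
Wed    35
Name: fare, dtype: int64
reset_index():
   day  fare
0  Fri    74
1  Mon    85
2  Sat    40
3  Sun    45
4  Tue    47
5  Wed    35
add column fare_plus_3 = t['fare'] + 3:
   day  fare  fare_plus_3
0  Fri    74           77
1  Mon    85           88
2  Sat    40           43
3  Sun    45           48
4  Tue    47           50
5  Wed    35           38
sort by fare:
   day  fare  fare_plus_3
5  Wed    35           38
2  Sat    40           43
3  Sun    45           48
4  Tue    47           50
0  Fri    74           77
1  Mon    85           88
Hence 38.

38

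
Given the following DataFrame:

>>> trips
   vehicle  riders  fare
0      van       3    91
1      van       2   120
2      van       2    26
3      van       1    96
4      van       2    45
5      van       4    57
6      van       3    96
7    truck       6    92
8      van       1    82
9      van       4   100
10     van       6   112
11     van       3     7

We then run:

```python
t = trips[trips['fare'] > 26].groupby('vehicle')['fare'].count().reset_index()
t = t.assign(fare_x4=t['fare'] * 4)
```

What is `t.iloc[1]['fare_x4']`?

filter rows where fare > 26:
   vehicle  riders  fare
0      van       3    91
1      van       2   120
3      van       1    96
4      van       2    45
5      van       4    57
6      van       3    96
7    truck       6    92
8      van       1    82
9      van       4   100
10     van       6   112
group by vehicle, count of fare:
vehicle
truck    1
van      9
Name: fare, dtype: int64
reset_index():
  vehicle  fare
0   truck     1
1     van     9
add column fare_x4 = t['fare'] * 4:
  vehicle  fare  fare_x4
0   truck     1        4
1     van     9       36
The value at position 1, column 'fare_x4' is 36.

36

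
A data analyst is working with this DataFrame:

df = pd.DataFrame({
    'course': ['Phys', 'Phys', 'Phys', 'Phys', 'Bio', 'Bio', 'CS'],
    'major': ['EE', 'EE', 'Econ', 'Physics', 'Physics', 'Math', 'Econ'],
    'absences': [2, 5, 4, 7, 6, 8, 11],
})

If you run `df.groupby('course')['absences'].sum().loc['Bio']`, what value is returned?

group by course, sum of absences:
course
Bio     14
CS      11
Phys    18
Name: absences, dtype: int64
value at index 'Bio' → 14

14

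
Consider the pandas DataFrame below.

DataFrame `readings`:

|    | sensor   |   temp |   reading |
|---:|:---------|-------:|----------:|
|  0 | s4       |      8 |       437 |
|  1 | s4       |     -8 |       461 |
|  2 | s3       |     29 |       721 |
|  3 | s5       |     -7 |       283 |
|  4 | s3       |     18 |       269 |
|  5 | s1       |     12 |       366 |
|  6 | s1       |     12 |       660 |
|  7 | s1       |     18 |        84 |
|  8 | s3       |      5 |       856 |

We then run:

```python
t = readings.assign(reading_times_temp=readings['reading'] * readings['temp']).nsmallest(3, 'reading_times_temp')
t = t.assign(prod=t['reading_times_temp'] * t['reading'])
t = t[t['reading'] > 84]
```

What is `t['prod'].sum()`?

add column reading_times_temp = readings['reading'] * readings['temp']:
  sensor  temp  reading  reading_times_temp
0     s4     8      437                3496
1     s4    -8      461               -3688
2     s3    29      721               20909
3     s5    -7      283               -1981
4     s3    18      269                4842
5     s1    12      366                4392
6     s1    12      660                7920
7     s1    18       84                1512
8     s3     5      856                4280
take 3 rows with smallest reading_times_temp:
  sensor  temp  reading  reading_times_temp
1     s4    -8      461               -3688
3     s5    -7      283               -1981
7     s1    18       84                1512
add column prod = t['reading_times_temp'] * t['reading']:
  sensor  temp  reading  reading_times_temp     prod
1     s4    -8      461               -3688 -1700168
3     s5    -7      283               -1981  -560623
7     s1    18       84                1512   127008
filter rows where reading > 84:
  sensor  temp  reading  reading_times_temp     prod
1     s4    -8      461               -3688 -1700168
3     s5    -7      283               -1981  -560623
Hence -2260791.

-2260791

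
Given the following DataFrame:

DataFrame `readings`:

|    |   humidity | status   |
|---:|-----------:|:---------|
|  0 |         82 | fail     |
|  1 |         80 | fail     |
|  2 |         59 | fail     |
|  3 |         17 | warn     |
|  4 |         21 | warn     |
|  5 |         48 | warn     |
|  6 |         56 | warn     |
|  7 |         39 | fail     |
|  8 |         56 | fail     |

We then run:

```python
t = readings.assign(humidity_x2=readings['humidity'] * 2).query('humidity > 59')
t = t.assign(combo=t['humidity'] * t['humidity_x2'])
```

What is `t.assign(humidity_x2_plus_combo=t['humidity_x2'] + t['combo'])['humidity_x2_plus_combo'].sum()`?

26572

add column humidity_x2 = readings['humidity'] * 2:
   humidity status  humidity_x2
0        82   fail          164
1        80   fail          160
2        59   fail          118
3        17   warn           34
4        21   warn           42
5        48   warn           96
6        56   warn          112
7        39   fail           78
8        56   fail          112
filter rows where humidity > 59:
   humidity status  humidity_x2
0        82   fail          164
1        80   fail          160
add column combo = t['humidity'] * t['humidity_x2']:
   humidity status  humidity_x2  combo
0        82   fail          164  13448
1        80   fail          160  12800
add column humidity_x2_plus_combo = t['humidity_x2'] + t['combo']:
   humidity status  humidity_x2  combo  humidity_x2_plus_combo
0        82   fail          164  13448                   13612
1        80   fail          160  12800                   12960
sum of column 'humidity_x2_plus_combo' → 26572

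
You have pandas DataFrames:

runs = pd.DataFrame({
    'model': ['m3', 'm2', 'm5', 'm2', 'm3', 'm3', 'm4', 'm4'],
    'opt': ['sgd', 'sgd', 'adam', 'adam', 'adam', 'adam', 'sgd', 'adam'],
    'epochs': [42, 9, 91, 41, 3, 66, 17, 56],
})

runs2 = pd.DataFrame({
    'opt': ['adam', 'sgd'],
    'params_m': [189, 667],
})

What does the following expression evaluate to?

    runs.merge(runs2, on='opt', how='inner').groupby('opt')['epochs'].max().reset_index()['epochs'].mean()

merge on 'opt' (how='inner') → 8 rows:
  model   opt  epochs  params_m
0    m3   sgd      42       667
1    m2   sgd       9       667
2    m5  adam      91       189
3    m2  adam      41       189
4    m3  adam       3       189
5    m3  adam      66       189
6    m4   sgd      17       667
7    m4  adam      56       189
group by opt, max of epochs:
opt
adam    91
sgd     42
Name: epochs, dtype: int64
reset_index():
    opt  epochs
0  adam      91
1   sgd      42

66.5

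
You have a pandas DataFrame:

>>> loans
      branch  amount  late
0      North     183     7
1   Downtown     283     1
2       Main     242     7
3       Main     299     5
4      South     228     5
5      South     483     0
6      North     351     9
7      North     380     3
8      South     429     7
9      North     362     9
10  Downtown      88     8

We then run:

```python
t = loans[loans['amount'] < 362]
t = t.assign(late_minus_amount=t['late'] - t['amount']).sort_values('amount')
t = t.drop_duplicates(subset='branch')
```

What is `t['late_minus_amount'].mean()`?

-178.5

filter rows where amount < 362:
      branch  amount  late
0      North     183     7
1   Downtown     283     1
2       Main     242     7
3       Main     299     5
4      South     228     5
6      North     351     9
10  Downtown      88     8
add column late_minus_amount = t['late'] - t['amount']:
      branch  amount  late  late_minus_amount
0      North     183     7               -176
1   Downtown     283     1               -282
2       Main     242     7               -235
3       Main     299     5               -294
4      South     228     5               -223
6      North     351     9               -342
10  Downtown      88     8                -80
sort by amount:
      branch  amount  late  late_minus_amount
10  Downtown      88     8                -80
0      North     183     7               -176
4      South     228     5               -223
2       Main     242     7               -235
1   Downtown     283     1               -282
3       Main     299     5               -294
6      North     351     9               -342
drop duplicate branch (keep=first):
      branch  amount  late  late_minus_amount
10  Downtown      88     8                -80
0      North     183     7               -176
4      South     228     5               -223
2       Main     242     7               -235
The mean of column 'late_minus_amount' is -178.5.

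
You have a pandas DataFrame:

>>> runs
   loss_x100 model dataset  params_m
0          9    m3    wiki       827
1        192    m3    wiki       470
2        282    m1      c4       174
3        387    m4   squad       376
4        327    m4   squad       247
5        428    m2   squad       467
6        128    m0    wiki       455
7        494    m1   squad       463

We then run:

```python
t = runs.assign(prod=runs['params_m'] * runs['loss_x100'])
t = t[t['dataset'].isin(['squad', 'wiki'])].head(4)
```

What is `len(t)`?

add column prod = runs['params_m'] * runs['loss_x100']:
   loss_x100 model dataset  params_m    prod
0          9    m3    wiki       827    7443
1        192    m3    wiki       470   90240
2        282    m1      c4       174   49068
3        387    m4   squad       376  145512
4        327    m4   squad       247   80769
5        428    m2   squad       467  199876
6        128    m0    wiki       455   58240
7        494    m1   squad       463  228722
filter rows where dataset in ['squad', 'wiki']:
   loss_x100 model dataset  params_m    prod
0          9    m3    wiki       827    7443
1        192    m3    wiki       470   90240
3        387    m4   squad       376  145512
4        327    m4   squad       247   80769
5        428    m2   squad       467  199876
6        128    m0    wiki       455   58240
7        494    m1   squad       463  228722
take first 4 rows:
   loss_x100 model dataset  params_m    prod
0          9    m3    wiki       827    7443
1        192    m3    wiki       470   90240
3        387    m4   squad       376  145512
4        327    m4   squad       247   80769
Hence 4.

4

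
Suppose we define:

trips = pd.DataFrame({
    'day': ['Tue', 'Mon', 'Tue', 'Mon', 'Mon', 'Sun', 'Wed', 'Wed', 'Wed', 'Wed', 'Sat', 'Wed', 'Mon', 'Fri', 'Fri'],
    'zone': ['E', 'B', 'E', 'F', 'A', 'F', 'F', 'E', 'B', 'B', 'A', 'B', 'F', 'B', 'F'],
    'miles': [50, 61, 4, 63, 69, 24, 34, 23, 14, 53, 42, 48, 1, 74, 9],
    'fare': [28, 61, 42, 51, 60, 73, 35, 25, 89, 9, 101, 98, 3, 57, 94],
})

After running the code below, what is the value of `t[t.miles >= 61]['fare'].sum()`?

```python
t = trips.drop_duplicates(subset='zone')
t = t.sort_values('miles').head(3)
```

drop duplicate zone (keep=first):
   day zone  miles  fare
0  Tue    E     50    28
1  Mon    B     61    61
3  Mon    F     63    51
4  Mon    A     69    60
sort by miles:
   day zone  miles  fare
0  Tue    E     50    28
1  Mon    B     61    61
3  Mon    F     63    51
4  Mon    A     69    60
take first 3 rows:
   day zone  miles  fare
0  Tue    E     50    28
1  Mon    B     61    61
3  Mon    F     63    51
filter rows where miles >= 61:
   day zone  miles  fare
1  Mon    B     61    61
3  Mon    F     63    51
So sum() = 112.

112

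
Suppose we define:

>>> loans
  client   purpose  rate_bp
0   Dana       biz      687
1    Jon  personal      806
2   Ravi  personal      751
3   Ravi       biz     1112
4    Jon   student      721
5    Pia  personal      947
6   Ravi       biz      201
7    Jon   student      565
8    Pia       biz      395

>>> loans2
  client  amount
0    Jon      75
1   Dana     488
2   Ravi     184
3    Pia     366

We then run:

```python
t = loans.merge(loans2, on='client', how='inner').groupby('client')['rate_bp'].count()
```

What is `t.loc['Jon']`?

3

merge on 'client' (how='inner') → 9 rows:
  client   purpose  rate_bp  amount
0   Dana       biz      687     488
1    Jon  personal      806      75
2   Ravi  personal      751     184
3   Ravi       biz     1112     184
4    Jon   student      721      75
5    Pia  personal      947     366
6   Ravi       biz      201     184
7    Jon   student      565      75
8    Pia       biz      395     366
group by client, count of rate_bp:
client
Dana    1
Jon     3
Pia     2
Ravi    3
Name: rate_bp, dtype: int64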